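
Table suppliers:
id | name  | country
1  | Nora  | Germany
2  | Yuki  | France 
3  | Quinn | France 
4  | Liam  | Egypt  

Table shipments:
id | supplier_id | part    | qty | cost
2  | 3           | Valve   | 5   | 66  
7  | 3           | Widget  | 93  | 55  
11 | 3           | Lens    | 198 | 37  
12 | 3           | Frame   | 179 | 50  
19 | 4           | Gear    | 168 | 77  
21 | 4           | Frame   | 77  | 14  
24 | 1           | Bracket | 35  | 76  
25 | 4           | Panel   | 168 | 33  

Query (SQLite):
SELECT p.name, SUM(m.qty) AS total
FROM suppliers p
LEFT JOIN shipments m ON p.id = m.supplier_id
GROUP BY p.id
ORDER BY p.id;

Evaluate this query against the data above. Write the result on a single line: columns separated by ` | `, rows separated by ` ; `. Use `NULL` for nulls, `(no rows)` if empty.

Nora | 35 ; Yuki | NULL ; Quinn | 475 ; Liam | 413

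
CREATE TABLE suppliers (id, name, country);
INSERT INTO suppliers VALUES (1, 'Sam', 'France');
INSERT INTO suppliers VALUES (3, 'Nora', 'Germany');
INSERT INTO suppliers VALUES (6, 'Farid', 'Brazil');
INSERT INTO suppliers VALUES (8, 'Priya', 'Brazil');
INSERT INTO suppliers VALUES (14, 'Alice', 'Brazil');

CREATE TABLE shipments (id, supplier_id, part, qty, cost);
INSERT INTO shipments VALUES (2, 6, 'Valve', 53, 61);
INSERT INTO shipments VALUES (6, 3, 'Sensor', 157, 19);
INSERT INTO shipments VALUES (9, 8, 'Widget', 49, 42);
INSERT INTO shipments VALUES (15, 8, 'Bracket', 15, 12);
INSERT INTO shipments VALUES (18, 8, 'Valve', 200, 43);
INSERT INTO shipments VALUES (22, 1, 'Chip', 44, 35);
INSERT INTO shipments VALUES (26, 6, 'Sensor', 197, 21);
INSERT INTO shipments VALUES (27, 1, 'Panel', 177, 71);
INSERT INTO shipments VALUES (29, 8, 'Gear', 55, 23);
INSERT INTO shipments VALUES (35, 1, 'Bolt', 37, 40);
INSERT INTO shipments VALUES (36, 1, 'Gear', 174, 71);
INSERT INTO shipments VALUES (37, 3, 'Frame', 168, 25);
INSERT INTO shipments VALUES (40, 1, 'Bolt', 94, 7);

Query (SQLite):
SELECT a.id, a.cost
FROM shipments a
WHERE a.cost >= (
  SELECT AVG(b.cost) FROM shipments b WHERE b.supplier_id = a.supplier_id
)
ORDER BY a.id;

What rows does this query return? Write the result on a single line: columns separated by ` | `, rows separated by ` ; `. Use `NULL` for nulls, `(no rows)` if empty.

2 | 61 ; 9 | 42 ; 18 | 43 ; 27 | 71 ; 36 | 71 ; 37 | 25

For each shipments row a, compute AVG(cost) over rows sharing a.supplier_id.
Keep row a if a.cost >= that per-group AVG.
  supplier_id=1: AVG(cost) = 44.8
  supplier_id=3: AVG(cost) = 22.0
  supplier_id=6: AVG(cost) = 41.0
  supplier_id=8: AVG(cost) = 30.0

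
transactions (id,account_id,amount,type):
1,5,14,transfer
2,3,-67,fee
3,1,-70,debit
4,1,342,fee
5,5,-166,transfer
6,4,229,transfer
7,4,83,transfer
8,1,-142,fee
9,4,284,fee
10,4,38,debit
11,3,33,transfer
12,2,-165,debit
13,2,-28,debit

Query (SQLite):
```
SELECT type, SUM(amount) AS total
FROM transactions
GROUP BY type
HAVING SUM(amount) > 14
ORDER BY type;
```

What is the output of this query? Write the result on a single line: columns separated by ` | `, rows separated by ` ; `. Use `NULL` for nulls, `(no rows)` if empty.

Partition transactions by type; compute SUM(amount) within each group.
HAVING: keep groups where SUM(amount) > 14.
  debit: ids {3, 10, 12, 13} → SUM(amount)=-225
  fee: ids {2, 4, 8, 9} → SUM(amount)=417
  transfer: ids {1, 5, 6, 7, 11} → SUM(amount)=193

fee | 417 ; transfer | 193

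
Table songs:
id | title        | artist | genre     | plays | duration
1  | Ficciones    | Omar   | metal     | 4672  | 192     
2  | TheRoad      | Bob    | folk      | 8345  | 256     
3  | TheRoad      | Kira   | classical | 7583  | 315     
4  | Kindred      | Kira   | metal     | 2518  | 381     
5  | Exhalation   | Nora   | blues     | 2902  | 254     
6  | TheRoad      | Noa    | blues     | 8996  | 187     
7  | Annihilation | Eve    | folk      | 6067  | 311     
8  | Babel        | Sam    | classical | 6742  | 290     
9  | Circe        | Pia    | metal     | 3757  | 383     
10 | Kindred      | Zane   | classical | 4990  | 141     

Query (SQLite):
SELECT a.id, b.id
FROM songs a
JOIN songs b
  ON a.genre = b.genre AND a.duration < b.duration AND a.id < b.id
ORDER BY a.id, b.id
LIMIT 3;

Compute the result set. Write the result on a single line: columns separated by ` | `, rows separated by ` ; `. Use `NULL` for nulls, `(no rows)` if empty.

Pairs (a,b) with same genre, a.duration < b.duration, a.id < b.id.
genre groups: blues:{5,6} classical:{3,8,10} folk:{2,7} metal:{1,4,9}
Ordered by (a.id, b.id); first 3.

1 | 4 ; 1 | 9 ; 2 | 7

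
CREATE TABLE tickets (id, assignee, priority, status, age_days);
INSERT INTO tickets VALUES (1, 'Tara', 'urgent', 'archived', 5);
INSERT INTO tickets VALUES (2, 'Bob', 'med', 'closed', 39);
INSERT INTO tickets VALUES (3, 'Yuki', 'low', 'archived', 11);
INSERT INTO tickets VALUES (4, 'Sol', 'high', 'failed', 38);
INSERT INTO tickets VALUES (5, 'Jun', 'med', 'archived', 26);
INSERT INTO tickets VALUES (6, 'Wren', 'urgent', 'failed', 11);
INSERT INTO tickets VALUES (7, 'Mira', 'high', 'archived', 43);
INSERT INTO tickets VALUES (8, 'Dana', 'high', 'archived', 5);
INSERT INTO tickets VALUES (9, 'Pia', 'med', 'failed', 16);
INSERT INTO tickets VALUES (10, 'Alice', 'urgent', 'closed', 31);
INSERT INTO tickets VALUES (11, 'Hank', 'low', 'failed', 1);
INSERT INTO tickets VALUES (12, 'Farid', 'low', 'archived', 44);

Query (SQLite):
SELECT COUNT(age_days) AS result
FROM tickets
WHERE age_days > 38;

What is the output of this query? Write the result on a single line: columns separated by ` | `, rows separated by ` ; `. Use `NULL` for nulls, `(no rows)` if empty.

Rows where age_days > 38 → age_days values: [39, 43, 44].
COUNT(age_days) counts non-NULL values → 3.

3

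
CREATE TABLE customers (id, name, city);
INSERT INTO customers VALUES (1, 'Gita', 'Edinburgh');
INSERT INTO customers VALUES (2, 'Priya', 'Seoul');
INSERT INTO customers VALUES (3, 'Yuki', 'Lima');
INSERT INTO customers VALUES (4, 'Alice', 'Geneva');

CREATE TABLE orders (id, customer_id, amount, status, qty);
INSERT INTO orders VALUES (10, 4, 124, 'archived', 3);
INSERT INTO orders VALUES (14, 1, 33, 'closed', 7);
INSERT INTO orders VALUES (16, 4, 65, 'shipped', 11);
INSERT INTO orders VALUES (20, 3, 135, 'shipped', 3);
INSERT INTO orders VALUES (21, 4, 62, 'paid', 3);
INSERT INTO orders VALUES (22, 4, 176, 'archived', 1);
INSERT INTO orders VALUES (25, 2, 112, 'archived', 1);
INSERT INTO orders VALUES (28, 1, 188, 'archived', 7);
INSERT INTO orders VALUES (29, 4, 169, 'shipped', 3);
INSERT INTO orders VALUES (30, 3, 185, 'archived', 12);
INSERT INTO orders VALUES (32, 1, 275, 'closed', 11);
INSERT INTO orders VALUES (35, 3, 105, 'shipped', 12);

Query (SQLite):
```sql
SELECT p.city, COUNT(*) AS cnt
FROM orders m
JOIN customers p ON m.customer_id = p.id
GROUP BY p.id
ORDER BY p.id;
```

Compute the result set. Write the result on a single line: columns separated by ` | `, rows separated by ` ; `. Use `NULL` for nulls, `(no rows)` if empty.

Edinburgh | 3 ; Seoul | 1 ; Lima | 3 ; Geneva | 5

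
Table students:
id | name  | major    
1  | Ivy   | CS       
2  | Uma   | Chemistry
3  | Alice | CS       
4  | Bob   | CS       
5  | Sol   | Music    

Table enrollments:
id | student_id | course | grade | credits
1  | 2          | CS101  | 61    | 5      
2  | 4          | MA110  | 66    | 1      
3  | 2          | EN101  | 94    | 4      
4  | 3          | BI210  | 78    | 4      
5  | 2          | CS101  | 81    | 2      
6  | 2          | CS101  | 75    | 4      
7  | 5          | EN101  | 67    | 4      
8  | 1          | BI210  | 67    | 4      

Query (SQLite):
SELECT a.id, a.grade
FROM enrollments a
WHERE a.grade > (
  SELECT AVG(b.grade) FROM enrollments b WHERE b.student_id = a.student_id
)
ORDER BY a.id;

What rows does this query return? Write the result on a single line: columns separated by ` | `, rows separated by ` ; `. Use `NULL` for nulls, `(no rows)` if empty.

For each enrollments row a, compute AVG(grade) over rows sharing a.student_id.
Keep row a if a.grade > that per-group AVG.
  student_id=1: AVG(grade) = 67.0
  student_id=2: AVG(grade) = 77.75
  student_id=3: AVG(grade) = 78.0
  student_id=4: AVG(grade) = 66.0
  student_id=5: AVG(grade) = 67.0

3 | 94 ; 5 | 81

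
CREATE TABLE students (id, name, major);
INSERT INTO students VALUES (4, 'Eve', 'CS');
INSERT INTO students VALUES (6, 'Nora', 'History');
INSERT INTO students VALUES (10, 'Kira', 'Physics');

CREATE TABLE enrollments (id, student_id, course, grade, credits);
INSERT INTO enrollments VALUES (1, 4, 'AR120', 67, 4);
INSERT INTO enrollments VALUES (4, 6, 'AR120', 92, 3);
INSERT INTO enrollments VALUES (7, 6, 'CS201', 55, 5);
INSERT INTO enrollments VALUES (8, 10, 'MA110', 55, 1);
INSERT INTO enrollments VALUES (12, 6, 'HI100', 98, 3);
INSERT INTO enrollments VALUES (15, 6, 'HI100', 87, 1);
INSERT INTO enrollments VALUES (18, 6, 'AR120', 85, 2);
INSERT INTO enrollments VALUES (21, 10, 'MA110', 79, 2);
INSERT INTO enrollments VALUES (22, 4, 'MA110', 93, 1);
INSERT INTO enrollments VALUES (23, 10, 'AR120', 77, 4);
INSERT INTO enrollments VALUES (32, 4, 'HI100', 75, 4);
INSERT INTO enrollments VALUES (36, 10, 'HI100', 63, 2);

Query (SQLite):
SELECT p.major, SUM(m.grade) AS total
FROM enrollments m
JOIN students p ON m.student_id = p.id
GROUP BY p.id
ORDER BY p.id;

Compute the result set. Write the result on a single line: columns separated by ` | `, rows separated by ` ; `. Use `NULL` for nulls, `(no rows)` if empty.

Join each enrollments row to its students via student_id.
Group joined rows by students.id; compute SUM(m.grade) per group.
  4: ids {1, 22, 32} → SUM(m.grade)=235
  6: ids {4, 7, 12, 15, 18} → SUM(m.grade)=417
  10: ids {8, 21, 23, 36} → SUM(m.grade)=274

CS | 235 ; History | 417 ; Physics | 274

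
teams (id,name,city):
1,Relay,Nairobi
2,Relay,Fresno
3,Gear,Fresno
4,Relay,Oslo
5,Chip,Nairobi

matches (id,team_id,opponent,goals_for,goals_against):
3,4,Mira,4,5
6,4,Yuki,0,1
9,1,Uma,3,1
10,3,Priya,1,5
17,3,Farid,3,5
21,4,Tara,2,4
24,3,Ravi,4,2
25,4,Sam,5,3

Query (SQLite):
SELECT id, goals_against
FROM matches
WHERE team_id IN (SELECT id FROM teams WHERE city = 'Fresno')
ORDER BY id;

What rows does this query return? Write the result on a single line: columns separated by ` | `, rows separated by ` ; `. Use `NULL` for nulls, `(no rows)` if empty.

10 | 5 ; 17 | 5 ; 24 | 2

Inner query: teams.id where city = 'Fresno'.
Outer: keep matches rows whose team_id is in that set.
Inner query → {2, 3}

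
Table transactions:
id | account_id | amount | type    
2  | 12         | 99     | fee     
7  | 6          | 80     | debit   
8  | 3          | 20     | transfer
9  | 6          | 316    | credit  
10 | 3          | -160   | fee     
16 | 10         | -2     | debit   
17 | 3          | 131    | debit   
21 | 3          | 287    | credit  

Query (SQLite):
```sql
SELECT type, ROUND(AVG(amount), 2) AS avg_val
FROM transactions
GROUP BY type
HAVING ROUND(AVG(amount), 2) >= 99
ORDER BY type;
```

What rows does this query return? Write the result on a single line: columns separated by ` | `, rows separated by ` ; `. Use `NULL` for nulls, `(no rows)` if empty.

credit | 301.5

Partition transactions by type; compute ROUND(AVG(amount), 2) within each group.
HAVING: keep groups where ROUND(AVG(amount), 2) >= 99.
  credit: ids {9, 21} → ROUND(AVG(amount), 2)=301.5
  debit: ids {7, 16, 17} → ROUND(AVG(amount), 2)=69.67
  fee: ids {2, 10} → ROUND(AVG(amount), 2)=-30.5
  transfer: ids {8} → ROUND(AVG(amount), 2)=20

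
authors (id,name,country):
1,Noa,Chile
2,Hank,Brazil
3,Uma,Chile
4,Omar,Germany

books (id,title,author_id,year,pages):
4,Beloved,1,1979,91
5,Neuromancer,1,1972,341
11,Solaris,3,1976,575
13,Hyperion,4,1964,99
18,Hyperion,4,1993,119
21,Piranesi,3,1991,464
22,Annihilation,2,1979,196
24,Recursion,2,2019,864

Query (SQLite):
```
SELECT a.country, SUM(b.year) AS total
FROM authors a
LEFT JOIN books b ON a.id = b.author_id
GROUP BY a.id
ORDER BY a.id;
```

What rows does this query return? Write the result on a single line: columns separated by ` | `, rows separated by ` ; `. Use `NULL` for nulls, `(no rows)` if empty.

LEFT JOIN keeps every authors row; unmatched ones get NULL for books columns.
Group by authors.id and compute SUM(b.year). SUM over an all-NULL group is NULL.
  1: ids {4, 5} → SUM(b.year)=3951
  2: ids {22, 24} → SUM(b.year)=3998
  3: ids {11, 21} → SUM(b.year)=3967
  4: ids {13, 18} → SUM(b.year)=3957

Chile | 3951 ; Brazil | 3998 ; Chile | 3967 ; Germany | 3957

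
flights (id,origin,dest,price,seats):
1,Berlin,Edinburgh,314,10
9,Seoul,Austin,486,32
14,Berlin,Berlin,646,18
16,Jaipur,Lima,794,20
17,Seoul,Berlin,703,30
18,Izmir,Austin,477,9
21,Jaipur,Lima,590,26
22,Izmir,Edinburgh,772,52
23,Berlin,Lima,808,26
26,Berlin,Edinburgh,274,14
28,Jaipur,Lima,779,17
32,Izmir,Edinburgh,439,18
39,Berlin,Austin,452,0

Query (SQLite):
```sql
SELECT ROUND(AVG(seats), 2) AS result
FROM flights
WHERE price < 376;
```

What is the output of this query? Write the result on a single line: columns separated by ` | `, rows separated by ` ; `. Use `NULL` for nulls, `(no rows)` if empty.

12

Rows where price < 376 → seats values: [10, 14].
AVG = 24 / 2 (rounded to 2 dp).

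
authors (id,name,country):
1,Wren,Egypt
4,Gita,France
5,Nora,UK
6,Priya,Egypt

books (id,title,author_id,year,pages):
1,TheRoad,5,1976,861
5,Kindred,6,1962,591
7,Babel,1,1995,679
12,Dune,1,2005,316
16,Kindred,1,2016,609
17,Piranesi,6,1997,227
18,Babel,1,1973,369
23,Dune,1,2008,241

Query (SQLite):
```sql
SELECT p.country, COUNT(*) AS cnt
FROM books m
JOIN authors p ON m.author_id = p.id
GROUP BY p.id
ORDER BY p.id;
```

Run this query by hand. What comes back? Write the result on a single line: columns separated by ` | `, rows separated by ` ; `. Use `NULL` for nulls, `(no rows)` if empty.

Join each books row to its authors via author_id.
Group joined rows by authors.id; compute COUNT(*) per group.
  1: ids {7, 12, 16, 18, 23} → COUNT(*)=5
  5: ids {1} → COUNT(*)=1
  6: ids {5, 17} → COUNT(*)=2

Egypt | 5 ; UK | 1 ; Egypt | 2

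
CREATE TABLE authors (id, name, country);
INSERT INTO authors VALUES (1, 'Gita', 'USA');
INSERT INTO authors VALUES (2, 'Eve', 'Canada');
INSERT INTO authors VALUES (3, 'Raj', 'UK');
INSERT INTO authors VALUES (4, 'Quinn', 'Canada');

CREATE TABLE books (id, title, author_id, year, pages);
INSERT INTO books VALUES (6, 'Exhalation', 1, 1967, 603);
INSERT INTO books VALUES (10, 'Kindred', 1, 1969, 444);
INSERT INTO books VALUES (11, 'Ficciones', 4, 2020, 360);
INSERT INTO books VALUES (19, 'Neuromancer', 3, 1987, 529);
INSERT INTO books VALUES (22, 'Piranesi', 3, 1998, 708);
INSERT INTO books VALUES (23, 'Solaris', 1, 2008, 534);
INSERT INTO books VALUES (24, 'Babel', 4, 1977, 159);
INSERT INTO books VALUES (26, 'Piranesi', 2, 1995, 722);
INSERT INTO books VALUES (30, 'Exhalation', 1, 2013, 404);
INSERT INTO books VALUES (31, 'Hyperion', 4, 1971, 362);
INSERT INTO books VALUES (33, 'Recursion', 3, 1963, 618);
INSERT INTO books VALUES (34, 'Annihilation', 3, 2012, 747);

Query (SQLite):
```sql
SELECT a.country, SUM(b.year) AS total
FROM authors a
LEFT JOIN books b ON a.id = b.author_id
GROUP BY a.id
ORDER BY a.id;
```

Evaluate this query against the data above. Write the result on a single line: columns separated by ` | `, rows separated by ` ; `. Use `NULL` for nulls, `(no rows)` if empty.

USA | 7957 ; Canada | 1995 ; UK | 7960 ; Canada | 5968

LEFT JOIN keeps every authors row; unmatched ones get NULL for books columns.
Group by authors.id and compute SUM(b.year). SUM over an all-NULL group is NULL.
  1: ids {6, 10, 23, 30} → SUM(b.year)=7957
  2: ids {26} → SUM(b.year)=1995
  3: ids {19, 22, 33, 34} → SUM(b.year)=7960
  4: ids {11, 24, 31} → SUM(b.year)=5968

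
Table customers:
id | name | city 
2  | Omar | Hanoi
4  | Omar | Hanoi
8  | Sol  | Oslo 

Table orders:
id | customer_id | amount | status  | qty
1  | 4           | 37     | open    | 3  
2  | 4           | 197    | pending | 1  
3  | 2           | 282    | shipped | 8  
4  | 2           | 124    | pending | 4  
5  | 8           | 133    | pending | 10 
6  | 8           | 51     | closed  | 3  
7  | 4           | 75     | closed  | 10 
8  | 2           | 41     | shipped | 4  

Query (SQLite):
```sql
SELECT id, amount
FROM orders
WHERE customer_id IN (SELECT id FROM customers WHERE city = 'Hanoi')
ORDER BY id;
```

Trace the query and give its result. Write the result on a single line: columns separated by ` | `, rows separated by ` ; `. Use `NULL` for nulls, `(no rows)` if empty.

1 | 37 ; 2 | 197 ; 3 | 282 ; 4 | 124 ; 7 | 75 ; 8 | 41

Inner query: customers.id where city = 'Hanoi'.
Outer: keep orders rows whose customer_id is in that set.
Inner query → {2, 4}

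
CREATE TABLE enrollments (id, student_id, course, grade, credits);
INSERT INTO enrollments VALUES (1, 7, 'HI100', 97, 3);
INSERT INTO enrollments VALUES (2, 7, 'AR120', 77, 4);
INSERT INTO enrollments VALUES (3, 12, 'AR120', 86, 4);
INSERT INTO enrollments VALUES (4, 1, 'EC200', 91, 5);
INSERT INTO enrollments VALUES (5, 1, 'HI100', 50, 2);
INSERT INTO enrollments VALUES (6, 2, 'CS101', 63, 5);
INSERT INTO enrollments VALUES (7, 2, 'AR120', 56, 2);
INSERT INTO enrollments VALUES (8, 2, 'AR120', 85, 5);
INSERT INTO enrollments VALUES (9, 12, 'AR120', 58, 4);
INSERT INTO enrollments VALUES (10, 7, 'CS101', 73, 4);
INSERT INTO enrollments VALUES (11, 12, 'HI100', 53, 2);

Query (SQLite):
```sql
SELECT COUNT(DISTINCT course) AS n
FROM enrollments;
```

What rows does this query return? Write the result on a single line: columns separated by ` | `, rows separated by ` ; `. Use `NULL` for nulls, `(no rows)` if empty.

Count distinct non-NULL course values.

4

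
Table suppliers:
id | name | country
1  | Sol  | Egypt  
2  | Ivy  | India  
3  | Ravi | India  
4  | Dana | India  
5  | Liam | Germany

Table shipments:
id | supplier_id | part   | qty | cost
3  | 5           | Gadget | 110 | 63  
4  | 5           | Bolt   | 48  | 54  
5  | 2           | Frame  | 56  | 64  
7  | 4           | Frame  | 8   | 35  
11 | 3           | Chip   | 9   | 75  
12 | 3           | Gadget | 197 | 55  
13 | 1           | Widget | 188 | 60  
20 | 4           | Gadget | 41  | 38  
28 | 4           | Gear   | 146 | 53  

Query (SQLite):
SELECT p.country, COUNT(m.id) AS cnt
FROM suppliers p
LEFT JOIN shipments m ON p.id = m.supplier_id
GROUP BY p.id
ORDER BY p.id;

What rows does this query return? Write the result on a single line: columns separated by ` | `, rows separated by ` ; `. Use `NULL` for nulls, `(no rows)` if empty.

Egypt | 1 ; India | 1 ; India | 2 ; India | 3 ; Germany | 2

LEFT JOIN keeps every suppliers row; unmatched ones get NULL for shipments columns.
Group by suppliers.id and compute COUNT(m.id). COUNT(col) of an all-NULL group is 0.
  1: ids {13} → COUNT(m.id)=1
  2: ids {5} → COUNT(m.id)=1
  3: ids {11, 12} → COUNT(m.id)=2
  4: ids {7, 20, 28} → COUNT(m.id)=3
  5: ids {3, 4} → COUNT(m.id)=2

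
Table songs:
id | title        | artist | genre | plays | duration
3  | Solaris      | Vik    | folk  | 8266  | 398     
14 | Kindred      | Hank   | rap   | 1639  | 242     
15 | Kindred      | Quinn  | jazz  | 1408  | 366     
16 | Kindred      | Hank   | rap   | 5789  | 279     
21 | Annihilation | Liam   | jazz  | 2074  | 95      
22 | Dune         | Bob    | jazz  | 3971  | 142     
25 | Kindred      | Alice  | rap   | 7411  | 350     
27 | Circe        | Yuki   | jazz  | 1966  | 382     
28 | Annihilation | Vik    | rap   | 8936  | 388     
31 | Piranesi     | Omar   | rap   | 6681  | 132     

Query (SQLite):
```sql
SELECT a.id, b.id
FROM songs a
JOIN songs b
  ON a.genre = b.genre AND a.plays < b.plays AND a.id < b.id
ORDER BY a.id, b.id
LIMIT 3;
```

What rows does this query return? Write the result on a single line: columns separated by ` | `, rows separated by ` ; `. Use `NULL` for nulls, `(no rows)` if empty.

Pairs (a,b) with same genre, a.plays < b.plays, a.id < b.id.
genre groups: folk:{3} jazz:{15,21,22,27} rap:{14,16,25,28,31}
Ordered by (a.id, b.id); first 3.

14 | 16 ; 14 | 25 ; 14 | 28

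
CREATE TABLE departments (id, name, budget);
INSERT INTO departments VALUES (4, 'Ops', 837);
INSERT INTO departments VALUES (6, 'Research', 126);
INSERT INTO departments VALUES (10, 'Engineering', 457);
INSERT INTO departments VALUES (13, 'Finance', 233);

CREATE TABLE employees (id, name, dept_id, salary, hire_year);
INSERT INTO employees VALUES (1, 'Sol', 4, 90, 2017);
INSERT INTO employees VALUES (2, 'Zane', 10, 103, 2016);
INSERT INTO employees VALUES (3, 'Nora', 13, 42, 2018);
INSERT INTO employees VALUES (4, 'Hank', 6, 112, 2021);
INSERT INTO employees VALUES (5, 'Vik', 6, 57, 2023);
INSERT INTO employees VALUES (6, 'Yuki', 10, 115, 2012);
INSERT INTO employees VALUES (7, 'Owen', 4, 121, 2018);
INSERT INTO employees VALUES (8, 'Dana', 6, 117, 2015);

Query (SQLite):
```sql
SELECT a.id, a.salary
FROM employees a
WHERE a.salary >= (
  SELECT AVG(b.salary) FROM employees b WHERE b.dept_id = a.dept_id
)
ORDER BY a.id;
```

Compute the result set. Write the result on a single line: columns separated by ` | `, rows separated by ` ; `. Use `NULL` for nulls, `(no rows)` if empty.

For each employees row a, compute AVG(salary) over rows sharing a.dept_id.
Keep row a if a.salary >= that per-group AVG.
  dept_id=4: AVG(salary) = 105.5
  dept_id=6: AVG(salary) = 95.333333
  dept_id=10: AVG(salary) = 109.0
  dept_id=13: AVG(salary) = 42.0

3 | 42 ; 4 | 112 ; 6 | 115 ; 7 | 121 ; 8 | 117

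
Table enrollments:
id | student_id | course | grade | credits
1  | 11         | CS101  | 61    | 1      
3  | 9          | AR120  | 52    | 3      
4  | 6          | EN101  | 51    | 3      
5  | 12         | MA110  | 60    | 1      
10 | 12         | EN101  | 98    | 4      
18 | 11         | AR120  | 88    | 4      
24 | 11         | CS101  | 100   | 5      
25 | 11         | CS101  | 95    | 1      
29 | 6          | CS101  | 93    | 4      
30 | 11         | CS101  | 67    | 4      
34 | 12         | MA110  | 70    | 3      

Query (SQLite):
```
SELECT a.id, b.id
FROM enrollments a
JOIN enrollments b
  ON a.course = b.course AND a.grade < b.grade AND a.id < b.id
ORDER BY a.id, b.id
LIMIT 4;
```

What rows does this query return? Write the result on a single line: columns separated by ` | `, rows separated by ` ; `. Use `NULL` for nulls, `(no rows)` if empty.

1 | 24 ; 1 | 25 ; 1 | 29 ; 1 | 30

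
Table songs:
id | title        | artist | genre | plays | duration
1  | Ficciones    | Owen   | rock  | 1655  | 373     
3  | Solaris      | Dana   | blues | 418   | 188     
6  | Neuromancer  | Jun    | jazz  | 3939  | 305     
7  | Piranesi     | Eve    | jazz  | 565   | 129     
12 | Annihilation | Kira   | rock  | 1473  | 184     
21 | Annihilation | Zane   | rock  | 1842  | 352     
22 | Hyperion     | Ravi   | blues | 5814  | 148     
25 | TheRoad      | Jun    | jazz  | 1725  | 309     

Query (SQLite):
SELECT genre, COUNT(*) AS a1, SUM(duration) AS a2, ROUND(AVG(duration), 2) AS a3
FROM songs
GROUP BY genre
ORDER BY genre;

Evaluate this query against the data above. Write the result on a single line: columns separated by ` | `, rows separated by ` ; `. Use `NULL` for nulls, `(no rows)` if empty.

blues | 2 | 336 | 168 ; jazz | 3 | 743 | 247.67 ; rock | 3 | 909 | 303

Group songs by genre.
Per group compute: COUNT(*), SUM(duration), ROUND(AVG(duration), 2).
  blues: ids {3, 22} → COUNT(*)=2, SUM(duration)=336, ROUND(AVG(duration), 2)=168
  jazz: ids {6, 7, 25} → COUNT(*)=3, SUM(duration)=743, ROUND(AVG(duration), 2)=247.67
  rock: ids {1, 12, 21} → COUNT(*)=3, SUM(duration)=909, ROUND(AVG(duration), 2)=303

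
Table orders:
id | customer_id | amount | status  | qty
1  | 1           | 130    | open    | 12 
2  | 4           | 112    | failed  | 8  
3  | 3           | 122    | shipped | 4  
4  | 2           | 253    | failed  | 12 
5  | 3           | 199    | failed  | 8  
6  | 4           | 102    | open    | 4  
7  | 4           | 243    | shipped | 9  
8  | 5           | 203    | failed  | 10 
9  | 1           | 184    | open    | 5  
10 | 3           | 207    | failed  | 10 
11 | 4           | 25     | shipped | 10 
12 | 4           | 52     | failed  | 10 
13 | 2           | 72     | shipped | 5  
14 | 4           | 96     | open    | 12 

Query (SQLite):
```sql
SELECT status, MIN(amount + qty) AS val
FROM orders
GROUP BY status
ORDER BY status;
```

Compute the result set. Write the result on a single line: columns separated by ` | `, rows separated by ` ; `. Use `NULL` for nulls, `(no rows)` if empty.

For each row compute amount + qty.
Group by status; take MIN of the expression per group.
  failed: ids {2, 4, 5, 8, 10, 12} → MIN(amount + qty)=62
  open: ids {1, 6, 9, 14} → MIN(amount + qty)=106
  shipped: ids {3, 7, 11, 13} → MIN(amount + qty)=35

failed | 62 ; open | 106 ; shipped | 35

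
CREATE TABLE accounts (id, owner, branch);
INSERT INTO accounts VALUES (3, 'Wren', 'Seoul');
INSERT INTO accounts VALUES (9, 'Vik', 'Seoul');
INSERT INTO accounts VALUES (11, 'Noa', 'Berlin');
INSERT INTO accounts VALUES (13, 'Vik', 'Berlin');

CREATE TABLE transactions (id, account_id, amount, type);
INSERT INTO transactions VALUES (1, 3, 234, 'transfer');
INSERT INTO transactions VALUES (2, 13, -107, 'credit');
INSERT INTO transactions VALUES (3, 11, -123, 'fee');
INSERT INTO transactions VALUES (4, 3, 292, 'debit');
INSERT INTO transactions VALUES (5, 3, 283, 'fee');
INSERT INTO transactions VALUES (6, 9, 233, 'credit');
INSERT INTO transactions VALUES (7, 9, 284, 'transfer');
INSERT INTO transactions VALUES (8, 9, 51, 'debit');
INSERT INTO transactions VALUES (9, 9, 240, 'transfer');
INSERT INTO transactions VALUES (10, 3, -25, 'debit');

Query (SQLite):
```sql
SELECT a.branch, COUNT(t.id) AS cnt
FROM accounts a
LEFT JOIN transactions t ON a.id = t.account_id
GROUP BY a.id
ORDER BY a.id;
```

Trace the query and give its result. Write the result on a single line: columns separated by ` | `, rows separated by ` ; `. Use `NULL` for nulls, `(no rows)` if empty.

LEFT JOIN keeps every accounts row; unmatched ones get NULL for transactions columns.
Group by accounts.id and compute COUNT(t.id). COUNT(col) of an all-NULL group is 0.
  3: ids {1, 4, 5, 10} → COUNT(t.id)=4
  9: ids {6, 7, 8, 9} → COUNT(t.id)=4
  11: ids {3} → COUNT(t.id)=1
  13: ids {2} → COUNT(t.id)=1

Seoul | 4 ; Seoul | 4 ; Berlin | 1 ; Berlin | 1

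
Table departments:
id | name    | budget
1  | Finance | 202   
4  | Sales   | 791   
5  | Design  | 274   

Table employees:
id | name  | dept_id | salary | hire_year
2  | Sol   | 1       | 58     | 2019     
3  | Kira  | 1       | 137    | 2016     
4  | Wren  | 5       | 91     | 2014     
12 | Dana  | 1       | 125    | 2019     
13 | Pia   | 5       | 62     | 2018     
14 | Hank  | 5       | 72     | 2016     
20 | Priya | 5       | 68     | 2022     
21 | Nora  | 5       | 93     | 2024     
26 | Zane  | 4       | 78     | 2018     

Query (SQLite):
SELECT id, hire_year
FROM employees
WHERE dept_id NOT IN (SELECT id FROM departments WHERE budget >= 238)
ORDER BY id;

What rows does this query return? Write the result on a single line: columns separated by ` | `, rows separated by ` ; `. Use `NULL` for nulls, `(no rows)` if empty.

Inner query: departments.id where budget >= 238.
Outer: keep employees rows whose dept_id is not in that set.
Inner query → {4, 5}

2 | 2019 ; 3 | 2016 ; 12 | 2019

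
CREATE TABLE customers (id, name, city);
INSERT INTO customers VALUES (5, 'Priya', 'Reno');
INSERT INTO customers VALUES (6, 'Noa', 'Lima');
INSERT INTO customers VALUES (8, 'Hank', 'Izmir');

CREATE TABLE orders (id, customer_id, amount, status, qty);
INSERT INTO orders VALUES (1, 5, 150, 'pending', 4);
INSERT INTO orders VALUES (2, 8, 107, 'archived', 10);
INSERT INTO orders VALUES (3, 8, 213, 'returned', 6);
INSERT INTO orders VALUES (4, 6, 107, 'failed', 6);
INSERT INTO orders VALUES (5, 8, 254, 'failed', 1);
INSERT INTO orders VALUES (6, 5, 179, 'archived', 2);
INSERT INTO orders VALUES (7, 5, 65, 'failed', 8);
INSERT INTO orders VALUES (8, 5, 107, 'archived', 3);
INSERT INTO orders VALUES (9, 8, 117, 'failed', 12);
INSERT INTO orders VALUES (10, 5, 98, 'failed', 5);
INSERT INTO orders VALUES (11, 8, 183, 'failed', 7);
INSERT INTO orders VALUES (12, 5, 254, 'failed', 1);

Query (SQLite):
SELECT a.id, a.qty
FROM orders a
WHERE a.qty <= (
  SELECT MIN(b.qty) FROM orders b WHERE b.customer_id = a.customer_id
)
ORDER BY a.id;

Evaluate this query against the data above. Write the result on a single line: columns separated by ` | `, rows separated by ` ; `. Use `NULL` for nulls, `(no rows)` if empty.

For each orders row a, compute MIN(qty) over rows sharing a.customer_id.
Keep row a if a.qty <= that per-group MIN.
  customer_id=5: MIN(qty) = 1
  customer_id=6: MIN(qty) = 6
  customer_id=8: MIN(qty) = 1

4 | 6 ; 5 | 1 ; 12 | 1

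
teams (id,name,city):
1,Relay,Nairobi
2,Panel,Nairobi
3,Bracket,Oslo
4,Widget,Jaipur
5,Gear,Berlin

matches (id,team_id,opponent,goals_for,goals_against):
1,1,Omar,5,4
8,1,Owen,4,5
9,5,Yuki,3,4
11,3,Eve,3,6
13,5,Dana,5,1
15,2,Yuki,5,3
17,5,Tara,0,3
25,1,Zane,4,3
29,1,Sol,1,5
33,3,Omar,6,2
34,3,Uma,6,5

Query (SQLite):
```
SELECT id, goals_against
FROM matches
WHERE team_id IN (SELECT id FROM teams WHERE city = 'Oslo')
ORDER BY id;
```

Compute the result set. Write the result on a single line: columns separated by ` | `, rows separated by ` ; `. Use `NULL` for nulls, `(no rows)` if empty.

Inner query: teams.id where city = 'Oslo'.
Outer: keep matches rows whose team_id is in that set.
Inner query → {3}

11 | 6 ; 33 | 2 ; 34 | 5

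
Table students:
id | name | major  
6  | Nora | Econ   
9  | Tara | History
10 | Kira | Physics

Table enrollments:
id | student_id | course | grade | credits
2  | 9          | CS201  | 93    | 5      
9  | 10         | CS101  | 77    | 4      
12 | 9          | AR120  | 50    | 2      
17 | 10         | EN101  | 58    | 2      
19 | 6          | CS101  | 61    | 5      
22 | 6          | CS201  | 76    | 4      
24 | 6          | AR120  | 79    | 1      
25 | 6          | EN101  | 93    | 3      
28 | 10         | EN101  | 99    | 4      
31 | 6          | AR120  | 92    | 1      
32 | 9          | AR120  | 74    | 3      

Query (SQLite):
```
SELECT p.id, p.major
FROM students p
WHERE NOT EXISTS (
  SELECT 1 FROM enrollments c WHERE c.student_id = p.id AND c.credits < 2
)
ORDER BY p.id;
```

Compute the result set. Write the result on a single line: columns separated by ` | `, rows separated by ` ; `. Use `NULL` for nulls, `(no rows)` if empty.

9 | History ; 10 | Physics

For each students row, check whether any enrollments with matching student_id has credits < 2.
Keep rows where that is false.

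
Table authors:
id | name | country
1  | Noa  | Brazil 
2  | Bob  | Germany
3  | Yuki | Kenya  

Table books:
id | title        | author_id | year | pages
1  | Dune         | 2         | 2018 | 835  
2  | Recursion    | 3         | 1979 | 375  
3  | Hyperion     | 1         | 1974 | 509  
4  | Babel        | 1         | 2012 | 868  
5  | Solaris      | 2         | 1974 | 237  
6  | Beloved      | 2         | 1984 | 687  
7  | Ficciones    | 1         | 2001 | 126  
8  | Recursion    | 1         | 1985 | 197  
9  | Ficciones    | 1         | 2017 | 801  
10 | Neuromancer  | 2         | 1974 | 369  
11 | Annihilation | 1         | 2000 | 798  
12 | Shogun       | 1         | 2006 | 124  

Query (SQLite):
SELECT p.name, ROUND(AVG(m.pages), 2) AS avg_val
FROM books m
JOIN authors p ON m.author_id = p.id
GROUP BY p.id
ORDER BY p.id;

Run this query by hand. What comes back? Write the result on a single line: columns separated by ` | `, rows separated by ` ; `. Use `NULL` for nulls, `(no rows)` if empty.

Join each books row to its authors via author_id.
Group joined rows by authors.id; compute ROUND(AVG(m.pages), 2) per group.
  1: ids {3, 4, 7, 8, 9, 11, 12} → ROUND(AVG(m.pages), 2)=489
  2: ids {1, 5, 6, 10} → ROUND(AVG(m.pages), 2)=532
  3: ids {2} → ROUND(AVG(m.pages), 2)=375

Noa | 489 ; Bob | 532 ; Yuki | 375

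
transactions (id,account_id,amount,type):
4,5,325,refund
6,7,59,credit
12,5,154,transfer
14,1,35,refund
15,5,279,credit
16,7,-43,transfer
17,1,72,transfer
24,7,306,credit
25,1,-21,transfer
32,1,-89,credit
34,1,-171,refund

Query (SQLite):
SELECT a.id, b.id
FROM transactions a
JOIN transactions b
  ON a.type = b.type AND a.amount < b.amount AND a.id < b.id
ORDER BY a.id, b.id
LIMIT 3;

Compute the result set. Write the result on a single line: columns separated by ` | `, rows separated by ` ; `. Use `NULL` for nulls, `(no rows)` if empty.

6 | 15 ; 6 | 24 ; 15 | 24

Pairs (a,b) with same type, a.amount < b.amount, a.id < b.id.
type groups: credit:{6,15,24,32} refund:{4,14,34} transfer:{12,16,17,25}
Ordered by (a.id, b.id); first 3.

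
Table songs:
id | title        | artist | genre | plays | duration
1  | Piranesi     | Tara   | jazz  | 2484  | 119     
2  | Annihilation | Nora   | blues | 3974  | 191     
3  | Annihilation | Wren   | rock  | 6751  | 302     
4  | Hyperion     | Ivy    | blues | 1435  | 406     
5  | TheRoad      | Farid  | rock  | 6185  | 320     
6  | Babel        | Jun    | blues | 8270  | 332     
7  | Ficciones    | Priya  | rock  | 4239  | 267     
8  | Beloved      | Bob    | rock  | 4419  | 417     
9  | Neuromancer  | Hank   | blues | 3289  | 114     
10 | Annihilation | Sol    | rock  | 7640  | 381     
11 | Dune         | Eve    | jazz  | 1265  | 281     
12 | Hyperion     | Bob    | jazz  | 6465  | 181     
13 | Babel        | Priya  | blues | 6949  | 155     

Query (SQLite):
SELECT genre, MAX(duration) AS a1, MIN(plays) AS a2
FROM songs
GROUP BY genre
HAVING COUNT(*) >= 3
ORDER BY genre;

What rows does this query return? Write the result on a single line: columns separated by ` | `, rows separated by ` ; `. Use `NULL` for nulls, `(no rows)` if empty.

blues | 406 | 1435 ; jazz | 281 | 1265 ; rock | 417 | 4239

Group songs by genre.
Per group compute: MAX(duration), MIN(plays).
HAVING: drop groups with fewer than 3 rows.
  blues: ids {2, 4, 6, 9, 13} → MAX(duration)=406, MIN(plays)=1435
  jazz: ids {1, 11, 12} → MAX(duration)=281, MIN(plays)=1265
  rock: ids {3, 5, 7, 8, 10} → MAX(duration)=417, MIN(plays)=4239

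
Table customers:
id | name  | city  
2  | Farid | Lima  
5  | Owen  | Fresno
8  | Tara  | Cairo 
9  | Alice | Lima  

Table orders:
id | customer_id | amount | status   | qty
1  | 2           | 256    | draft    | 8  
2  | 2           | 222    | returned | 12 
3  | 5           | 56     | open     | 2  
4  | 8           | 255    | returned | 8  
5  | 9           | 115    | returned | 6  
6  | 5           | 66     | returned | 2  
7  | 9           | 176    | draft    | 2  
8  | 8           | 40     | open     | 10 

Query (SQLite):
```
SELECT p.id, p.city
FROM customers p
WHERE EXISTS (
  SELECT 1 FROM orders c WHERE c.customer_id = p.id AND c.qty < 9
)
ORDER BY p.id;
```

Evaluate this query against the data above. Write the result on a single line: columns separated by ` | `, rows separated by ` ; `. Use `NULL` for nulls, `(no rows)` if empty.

For each customers row, check whether any orders with matching customer_id has qty < 9.
Keep rows where that is true.

2 | Lima ; 5 | Fresno ; 8 | Cairo ; 9 | Lima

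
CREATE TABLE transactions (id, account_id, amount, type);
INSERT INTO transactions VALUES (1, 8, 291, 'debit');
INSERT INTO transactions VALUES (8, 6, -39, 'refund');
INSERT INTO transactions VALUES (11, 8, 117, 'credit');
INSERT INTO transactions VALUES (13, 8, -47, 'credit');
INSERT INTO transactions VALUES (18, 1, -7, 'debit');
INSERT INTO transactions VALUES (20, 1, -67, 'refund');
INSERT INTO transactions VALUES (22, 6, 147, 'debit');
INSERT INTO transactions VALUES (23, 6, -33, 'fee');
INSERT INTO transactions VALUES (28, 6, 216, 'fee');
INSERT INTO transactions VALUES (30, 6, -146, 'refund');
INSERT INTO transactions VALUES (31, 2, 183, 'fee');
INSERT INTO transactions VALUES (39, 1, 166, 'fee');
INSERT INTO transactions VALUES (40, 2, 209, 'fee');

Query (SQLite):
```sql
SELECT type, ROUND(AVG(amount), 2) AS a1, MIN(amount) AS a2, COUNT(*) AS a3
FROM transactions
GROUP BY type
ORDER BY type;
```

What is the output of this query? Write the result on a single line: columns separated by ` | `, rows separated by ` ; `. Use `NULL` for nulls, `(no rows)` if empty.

credit | 35 | -47 | 2 ; debit | 143.67 | -7 | 3 ; fee | 148.2 | -33 | 5 ; refund | -84 | -146 | 3

Group transactions by type.
Per group compute: ROUND(AVG(amount), 2), MIN(amount), COUNT(*).
  credit: ids {11, 13} → ROUND(AVG(amount), 2)=35, MIN(amount)=-47, COUNT(*)=2
  debit: ids {1, 18, 22} → ROUND(AVG(amount), 2)=143.67, MIN(amount)=-7, COUNT(*)=3
  fee: ids {23, 28, 31, 39, 40} → ROUND(AVG(amount), 2)=148.2, MIN(amount)=-33, COUNT(*)=5
  refund: ids {8, 20, 30} → ROUND(AVG(amount), 2)=-84, MIN(amount)=-146, COUNT(*)=3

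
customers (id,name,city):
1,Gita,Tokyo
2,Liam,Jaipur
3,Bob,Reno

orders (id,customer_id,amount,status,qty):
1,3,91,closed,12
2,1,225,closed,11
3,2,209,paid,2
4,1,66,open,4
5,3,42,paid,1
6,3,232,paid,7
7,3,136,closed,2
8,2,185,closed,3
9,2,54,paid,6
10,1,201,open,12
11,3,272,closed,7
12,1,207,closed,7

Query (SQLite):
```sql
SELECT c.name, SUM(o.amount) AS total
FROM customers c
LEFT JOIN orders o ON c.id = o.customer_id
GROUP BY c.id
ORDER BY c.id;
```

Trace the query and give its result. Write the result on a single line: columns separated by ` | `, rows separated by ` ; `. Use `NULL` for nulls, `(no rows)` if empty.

Gita | 699 ; Liam | 448 ; Bob | 773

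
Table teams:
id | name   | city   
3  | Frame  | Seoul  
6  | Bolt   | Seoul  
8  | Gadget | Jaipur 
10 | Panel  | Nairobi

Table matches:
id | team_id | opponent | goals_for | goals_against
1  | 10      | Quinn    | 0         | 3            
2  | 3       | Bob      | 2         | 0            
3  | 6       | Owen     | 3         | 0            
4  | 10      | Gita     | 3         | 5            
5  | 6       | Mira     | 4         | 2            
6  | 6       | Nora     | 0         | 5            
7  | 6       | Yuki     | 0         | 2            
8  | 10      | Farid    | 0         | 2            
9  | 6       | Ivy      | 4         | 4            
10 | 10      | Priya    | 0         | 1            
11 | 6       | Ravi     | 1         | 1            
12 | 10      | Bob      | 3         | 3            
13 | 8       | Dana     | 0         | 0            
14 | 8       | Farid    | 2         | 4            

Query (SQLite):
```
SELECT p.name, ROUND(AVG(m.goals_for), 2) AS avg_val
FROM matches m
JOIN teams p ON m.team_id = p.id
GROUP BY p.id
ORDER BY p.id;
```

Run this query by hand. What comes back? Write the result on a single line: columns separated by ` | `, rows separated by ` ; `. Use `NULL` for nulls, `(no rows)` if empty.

Frame | 2 ; Bolt | 2 ; Gadget | 1 ; Panel | 1.2

Join each matches row to its teams via team_id.
Group joined rows by teams.id; compute ROUND(AVG(m.goals_for), 2) per group.
  3: ids {2} → ROUND(AVG(m.goals_for), 2)=2
  6: ids {3, 5, 6, 7, 9, 11} → ROUND(AVG(m.goals_for), 2)=2
  8: ids {13, 14} → ROUND(AVG(m.goals_for), 2)=1
  10: ids {1, 4, 8, 10, 12} → ROUND(AVG(m.goals_for), 2)=1.2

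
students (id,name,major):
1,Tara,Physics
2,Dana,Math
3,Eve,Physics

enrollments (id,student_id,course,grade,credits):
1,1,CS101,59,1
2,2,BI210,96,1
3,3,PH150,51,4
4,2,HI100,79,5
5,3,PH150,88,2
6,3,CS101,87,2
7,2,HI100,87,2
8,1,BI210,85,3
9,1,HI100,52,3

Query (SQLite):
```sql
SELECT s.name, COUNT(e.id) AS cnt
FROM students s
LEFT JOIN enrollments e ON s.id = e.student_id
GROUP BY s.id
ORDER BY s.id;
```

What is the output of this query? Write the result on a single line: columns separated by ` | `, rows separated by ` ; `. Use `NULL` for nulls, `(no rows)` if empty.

LEFT JOIN keeps every students row; unmatched ones get NULL for enrollments columns.
Group by students.id and compute COUNT(e.id). COUNT(col) of an all-NULL group is 0.
  1: ids {1, 8, 9} → COUNT(e.id)=3
  2: ids {2, 4, 7} → COUNT(e.id)=3
  3: ids {3, 5, 6} → COUNT(e.id)=3

Tara | 3 ; Dana | 3 ; Eve | 3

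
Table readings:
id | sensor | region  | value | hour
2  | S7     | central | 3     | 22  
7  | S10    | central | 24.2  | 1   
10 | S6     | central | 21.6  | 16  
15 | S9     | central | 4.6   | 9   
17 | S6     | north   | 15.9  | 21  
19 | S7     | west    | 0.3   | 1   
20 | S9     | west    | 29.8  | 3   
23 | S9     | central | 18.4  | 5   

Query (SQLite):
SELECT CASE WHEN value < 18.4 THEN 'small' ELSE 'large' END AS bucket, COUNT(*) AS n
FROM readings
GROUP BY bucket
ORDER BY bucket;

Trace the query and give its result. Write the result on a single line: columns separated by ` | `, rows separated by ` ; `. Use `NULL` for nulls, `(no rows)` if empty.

Bucket rows by value < 18.4 → 'small' else 'large'; count each bucket.

large | 4 ; small | 4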